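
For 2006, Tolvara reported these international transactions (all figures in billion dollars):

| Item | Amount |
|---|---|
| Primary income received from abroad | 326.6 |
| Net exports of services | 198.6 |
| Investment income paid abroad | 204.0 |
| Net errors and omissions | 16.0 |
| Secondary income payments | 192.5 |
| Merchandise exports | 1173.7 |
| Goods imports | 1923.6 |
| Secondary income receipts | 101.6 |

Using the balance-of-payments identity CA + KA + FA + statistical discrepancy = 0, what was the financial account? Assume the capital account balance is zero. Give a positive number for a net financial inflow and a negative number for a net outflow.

503.6

Goods balance = 1173.7 - 1923.6 = -749.9
Services balance = 198.6
Trade balance (goods + services) = -749.9 + 198.6 = -551.3
Net primary income = 326.6 - 204.0 = 122.6
Net secondary income = 101.6 - 192.5 = -90.9
Current account = -551.3 + 122.6 + (-90.9) = -519.6
Financial account = -(-519.6 + 16.0) = 503.6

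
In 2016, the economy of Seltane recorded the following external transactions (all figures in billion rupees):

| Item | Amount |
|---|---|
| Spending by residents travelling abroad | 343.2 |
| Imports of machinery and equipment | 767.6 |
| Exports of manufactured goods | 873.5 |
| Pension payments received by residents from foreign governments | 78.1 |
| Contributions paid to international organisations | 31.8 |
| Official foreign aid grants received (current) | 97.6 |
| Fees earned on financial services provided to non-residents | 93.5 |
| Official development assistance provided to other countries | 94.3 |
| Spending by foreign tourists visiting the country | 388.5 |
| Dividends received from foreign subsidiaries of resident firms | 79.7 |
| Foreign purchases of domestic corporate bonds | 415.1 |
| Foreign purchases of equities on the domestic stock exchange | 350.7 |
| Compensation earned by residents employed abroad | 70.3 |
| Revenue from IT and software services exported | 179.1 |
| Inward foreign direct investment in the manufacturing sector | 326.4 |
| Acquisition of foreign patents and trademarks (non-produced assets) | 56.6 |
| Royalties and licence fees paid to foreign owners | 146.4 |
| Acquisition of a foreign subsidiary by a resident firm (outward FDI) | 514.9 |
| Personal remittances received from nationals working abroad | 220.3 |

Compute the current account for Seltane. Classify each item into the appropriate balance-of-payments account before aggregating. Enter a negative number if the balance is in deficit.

Goods: 873.5 - 767.6 = 105.9
Services: -343.2 + 388.5 + 179.1 + 93.5 - 146.4 = 171.5
Primary income: 79.7 + 70.3 = 150.0
Secondary income: 78.1 - 31.8 - 94.3 + 220.3 + 97.6 = 269.9
Current account = 105.9 + 171.5 + 150.0 + 269.9 = 697.3
(Excluded from the current account — financial account: foreign purchases of domestic corporate bonds 415.1, foreign purchases of equities on the domestic stock exchange 350.7, inward foreign direct investment in the manufacturing sector 326.4, acquisition of a foreign subsidiary by a resident firm (outward FDI) 514.9; capital account: acquisition of foreign patents and trademarks (non-produced assets) 56.6.)

697.3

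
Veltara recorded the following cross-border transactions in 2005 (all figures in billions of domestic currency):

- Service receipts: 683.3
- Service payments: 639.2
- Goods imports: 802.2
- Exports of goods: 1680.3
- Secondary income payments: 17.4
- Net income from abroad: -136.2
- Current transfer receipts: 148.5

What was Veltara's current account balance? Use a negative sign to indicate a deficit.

Goods balance = 1680.3 - 802.2 = 878.1
Services balance = 683.3 - 639.2 = 44.1
Trade balance (goods + services) = 878.1 + 44.1 = 922.2
Net primary income = -136.2
Net secondary income = 148.5 - 17.4 = 131.1
Current account = 922.2 + (-136.2) + 131.1 = 917.1

917.1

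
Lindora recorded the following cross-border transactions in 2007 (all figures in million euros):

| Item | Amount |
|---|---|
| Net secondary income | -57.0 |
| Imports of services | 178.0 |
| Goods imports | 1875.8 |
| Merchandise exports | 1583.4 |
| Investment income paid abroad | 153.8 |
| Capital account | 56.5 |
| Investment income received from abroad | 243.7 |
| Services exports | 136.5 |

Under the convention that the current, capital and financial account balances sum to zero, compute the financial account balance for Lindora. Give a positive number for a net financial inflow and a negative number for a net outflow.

244.5

Goods balance = 1583.4 - 1875.8 = -292.4
Services balance = 136.5 - 178.0 = -41.5
Trade balance (goods + services) = -292.4 + (-41.5) = -333.9
Net primary income = 243.7 - 153.8 = 89.9
Net secondary income = -57.0
Current account = -333.9 + 89.9 + (-57.0) = -301.0
Financial account = -(-301.0 + 56.5) = 244.5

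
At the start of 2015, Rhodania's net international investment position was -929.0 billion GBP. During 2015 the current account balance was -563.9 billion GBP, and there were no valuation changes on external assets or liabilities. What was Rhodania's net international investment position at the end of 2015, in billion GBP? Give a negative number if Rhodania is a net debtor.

With no valuation effects, change in NIIP = current account = -563.9
End-of-year NIIP = -929.0 + (-563.9) = -1492.9

-1492.9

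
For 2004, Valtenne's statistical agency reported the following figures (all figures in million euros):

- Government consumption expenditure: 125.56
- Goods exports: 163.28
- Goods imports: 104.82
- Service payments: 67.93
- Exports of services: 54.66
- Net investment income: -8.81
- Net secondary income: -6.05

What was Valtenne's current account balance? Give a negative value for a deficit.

30.33

Goods balance = 163.28 - 104.82 = 58.46
Services balance = 54.66 - 67.93 = -13.27
Trade balance (goods + services) = 58.46 + (-13.27) = 45.19
Net primary income = -8.81
Net secondary income = -6.05
Current account = 45.19 + (-8.81) + (-6.05) = 30.33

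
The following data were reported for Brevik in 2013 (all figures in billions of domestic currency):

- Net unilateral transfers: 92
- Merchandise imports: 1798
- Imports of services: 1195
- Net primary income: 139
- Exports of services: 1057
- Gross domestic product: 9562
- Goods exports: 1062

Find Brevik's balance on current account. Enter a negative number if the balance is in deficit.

Goods balance = 1062 - 1798 = -736
Services balance = 1057 - 1195 = -138
Trade balance (goods + services) = -736 + (-138) = -874
Net primary income = 139
Net secondary income = 92
Current account = -874 + 139 + 92 = -643

-643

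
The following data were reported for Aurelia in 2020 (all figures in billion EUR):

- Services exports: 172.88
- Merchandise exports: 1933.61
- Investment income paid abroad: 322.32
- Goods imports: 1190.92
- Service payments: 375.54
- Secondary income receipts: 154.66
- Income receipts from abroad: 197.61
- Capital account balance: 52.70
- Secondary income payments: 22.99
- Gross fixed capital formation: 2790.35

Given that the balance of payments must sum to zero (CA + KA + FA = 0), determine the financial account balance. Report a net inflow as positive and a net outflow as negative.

-599.69

Goods balance = 1933.61 - 1190.92 = 742.69
Services balance = 172.88 - 375.54 = -202.66
Trade balance (goods + services) = 742.69 + (-202.66) = 540.03
Net primary income = 197.61 - 322.32 = -124.71
Net secondary income = 154.66 - 22.99 = 131.67
Current account = 540.03 + (-124.71) + 131.67 = 546.99
Financial account = -(546.99 + 52.70) = -599.69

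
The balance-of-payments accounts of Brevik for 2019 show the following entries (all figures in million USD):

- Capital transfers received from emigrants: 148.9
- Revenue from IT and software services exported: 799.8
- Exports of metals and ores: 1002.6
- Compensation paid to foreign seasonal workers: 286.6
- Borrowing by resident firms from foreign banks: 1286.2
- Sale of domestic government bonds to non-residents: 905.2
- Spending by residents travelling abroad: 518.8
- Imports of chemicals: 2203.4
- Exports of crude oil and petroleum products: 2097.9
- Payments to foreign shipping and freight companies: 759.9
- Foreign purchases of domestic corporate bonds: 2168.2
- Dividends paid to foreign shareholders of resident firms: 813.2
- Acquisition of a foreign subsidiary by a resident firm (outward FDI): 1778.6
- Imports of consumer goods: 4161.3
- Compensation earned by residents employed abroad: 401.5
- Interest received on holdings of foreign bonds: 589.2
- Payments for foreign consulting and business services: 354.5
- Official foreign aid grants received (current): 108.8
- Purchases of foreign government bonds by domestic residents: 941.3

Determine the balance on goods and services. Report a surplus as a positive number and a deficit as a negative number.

-4097.6

Goods: -4161.3 - 2203.4 + 1002.6 + 2097.9 = -3264.2
Services: 799.8 - 354.5 - 759.9 - 518.8 = -833.4
Trade balance = -3264.2 + (-833.4) = -4097.6
(Excluded from the trade balance — capital account: capital transfers received from emigrants 148.9; primary income: compensation paid to foreign seasonal workers 286.6, dividends paid to foreign shareholders of resident firms 813.2, compensation earned by residents employed abroad 401.5, interest received on holdings of foreign bonds 589.2; financial account: borrowing by resident firms from foreign banks 1286.2, sale of domestic government bonds to non-residents 905.2, foreign purchases of domestic corporate bonds 2168.2, acquisition of a foreign subsidiary by a resident firm (outward FDI) 1778.6, purchases of foreign government bonds by domestic residents 941.3; secondary income: official foreign aid grants received (current) 108.8.)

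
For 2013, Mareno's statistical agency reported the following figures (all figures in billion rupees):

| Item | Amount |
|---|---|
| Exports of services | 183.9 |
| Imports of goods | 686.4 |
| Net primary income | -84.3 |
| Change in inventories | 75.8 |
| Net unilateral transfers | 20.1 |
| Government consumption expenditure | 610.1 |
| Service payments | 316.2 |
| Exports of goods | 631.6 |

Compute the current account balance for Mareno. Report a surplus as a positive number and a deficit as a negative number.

Goods balance = 631.6 - 686.4 = -54.8
Services balance = 183.9 - 316.2 = -132.3
Trade balance (goods + services) = -54.8 + (-132.3) = -187.1
Net primary income = -84.3
Net secondary income = 20.1
Current account = -187.1 + (-84.3) + 20.1 = -251.3

-251.3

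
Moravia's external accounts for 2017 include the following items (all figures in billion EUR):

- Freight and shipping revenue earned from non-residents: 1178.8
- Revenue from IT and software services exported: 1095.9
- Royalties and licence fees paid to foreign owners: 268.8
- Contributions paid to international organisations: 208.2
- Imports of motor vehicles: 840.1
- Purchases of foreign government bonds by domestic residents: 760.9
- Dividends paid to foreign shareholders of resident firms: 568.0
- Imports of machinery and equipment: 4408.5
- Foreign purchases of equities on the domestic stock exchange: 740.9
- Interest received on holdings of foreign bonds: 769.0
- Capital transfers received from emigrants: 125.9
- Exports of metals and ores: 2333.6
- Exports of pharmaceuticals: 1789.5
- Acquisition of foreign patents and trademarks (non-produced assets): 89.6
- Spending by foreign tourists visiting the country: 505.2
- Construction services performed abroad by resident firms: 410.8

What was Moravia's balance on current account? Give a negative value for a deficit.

Goods: 1789.5 - 840.1 + 2333.6 - 4408.5 = -1125.5
Services: 505.2 + 410.8 + 1095.9 + 1178.8 - 268.8 = 2921.9
Primary income: -568.0 + 769.0 = 201.0
Secondary income: -208.2
Current account = (-1125.5) + 2921.9 + 201.0 + (-208.2) = 1789.2
(Excluded from the current account — financial account: purchases of foreign government bonds by domestic residents 760.9, foreign purchases of equities on the domestic stock exchange 740.9; capital account: capital transfers received from emigrants 125.9, acquisition of foreign patents and trademarks (non-produced assets) 89.6.)

1789.2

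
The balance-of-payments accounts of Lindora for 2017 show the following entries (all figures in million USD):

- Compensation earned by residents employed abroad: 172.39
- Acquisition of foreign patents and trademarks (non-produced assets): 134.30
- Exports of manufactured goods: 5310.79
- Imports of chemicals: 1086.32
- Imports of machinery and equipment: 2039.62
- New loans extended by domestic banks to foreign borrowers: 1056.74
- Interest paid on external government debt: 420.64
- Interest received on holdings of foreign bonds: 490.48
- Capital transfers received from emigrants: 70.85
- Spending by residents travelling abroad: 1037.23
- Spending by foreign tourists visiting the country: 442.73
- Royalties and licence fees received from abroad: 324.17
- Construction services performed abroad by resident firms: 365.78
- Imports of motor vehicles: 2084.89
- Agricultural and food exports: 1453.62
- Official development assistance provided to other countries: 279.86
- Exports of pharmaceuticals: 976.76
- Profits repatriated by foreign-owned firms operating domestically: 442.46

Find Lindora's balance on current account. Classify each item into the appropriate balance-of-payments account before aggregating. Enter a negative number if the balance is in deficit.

Goods: -2084.89 + 1453.62 - 1086.32 + 976.76 - 2039.62 + 5310.79 = 2530.34
Services: 365.78 - 1037.23 + 442.73 + 324.17 = 95.45
Primary income: -420.64 + 172.39 - 442.46 + 490.48 = -200.23
Secondary income: -279.86
Current account = 2530.34 + 95.45 + (-200.23) + (-279.86) = 2145.70
(Excluded from the current account — capital account: acquisition of foreign patents and trademarks (non-produced assets) 134.30, capital transfers received from emigrants 70.85; financial account: new loans extended by domestic banks to foreign borrowers 1056.74.)

2145.70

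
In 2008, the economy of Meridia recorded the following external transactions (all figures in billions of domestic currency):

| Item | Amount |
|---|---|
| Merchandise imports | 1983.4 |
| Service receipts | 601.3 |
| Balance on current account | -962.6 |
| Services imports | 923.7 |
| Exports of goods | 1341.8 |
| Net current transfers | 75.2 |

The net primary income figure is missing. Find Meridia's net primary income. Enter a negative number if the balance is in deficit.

-73.8

Current account = goods balance + services balance + net primary income + net secondary income
Sum of the known components = -888.8
Net primary income = CA - (known components) = -962.6 - (-888.8) = -73.8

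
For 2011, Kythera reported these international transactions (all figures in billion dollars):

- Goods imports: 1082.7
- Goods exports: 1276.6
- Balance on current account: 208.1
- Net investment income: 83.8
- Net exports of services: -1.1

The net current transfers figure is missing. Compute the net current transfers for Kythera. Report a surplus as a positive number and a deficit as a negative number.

Current account = goods balance + services balance + net primary income + net secondary income
Sum of the known components = 276.6
Net current transfers = CA - (known components) = 208.1 - 276.6 = -68.5

-68.5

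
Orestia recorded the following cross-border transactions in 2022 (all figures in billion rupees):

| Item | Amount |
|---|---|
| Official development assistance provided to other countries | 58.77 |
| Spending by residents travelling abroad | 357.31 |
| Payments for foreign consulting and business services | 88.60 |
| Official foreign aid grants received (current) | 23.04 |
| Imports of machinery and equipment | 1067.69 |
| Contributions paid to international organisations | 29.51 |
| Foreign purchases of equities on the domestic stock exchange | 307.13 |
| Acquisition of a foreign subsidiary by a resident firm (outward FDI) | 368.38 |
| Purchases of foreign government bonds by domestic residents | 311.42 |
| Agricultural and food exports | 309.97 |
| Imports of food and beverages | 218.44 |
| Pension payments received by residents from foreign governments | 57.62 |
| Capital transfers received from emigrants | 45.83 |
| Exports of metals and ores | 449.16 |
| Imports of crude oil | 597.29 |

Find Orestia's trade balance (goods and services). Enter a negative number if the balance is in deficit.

Goods: 309.97 - 1067.69 - 218.44 - 597.29 + 449.16 = -1124.29
Services: -88.60 - 357.31 = -445.91
Trade balance = -1124.29 + (-445.91) = -1570.20
(Excluded from the trade balance — secondary income: official development assistance provided to other countries 58.77, official foreign aid grants received (current) 23.04, contributions paid to international organisations 29.51, pension payments received by residents from foreign governments 57.62; financial account: foreign purchases of equities on the domestic stock exchange 307.13, acquisition of a foreign subsidiary by a resident firm (outward FDI) 368.38, purchases of foreign government bonds by domestic residents 311.42; capital account: capital transfers received from emigrants 45.83.)

-1570.20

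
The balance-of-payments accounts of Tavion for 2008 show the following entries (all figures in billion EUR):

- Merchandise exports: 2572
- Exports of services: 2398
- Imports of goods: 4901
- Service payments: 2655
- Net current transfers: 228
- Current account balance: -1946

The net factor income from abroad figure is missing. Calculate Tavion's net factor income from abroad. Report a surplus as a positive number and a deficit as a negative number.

412

Current account = goods balance + services balance + net primary income + net secondary income
Sum of the known components = -2358
Net factor income from abroad = CA - (known components) = -1946 - (-2358) = 412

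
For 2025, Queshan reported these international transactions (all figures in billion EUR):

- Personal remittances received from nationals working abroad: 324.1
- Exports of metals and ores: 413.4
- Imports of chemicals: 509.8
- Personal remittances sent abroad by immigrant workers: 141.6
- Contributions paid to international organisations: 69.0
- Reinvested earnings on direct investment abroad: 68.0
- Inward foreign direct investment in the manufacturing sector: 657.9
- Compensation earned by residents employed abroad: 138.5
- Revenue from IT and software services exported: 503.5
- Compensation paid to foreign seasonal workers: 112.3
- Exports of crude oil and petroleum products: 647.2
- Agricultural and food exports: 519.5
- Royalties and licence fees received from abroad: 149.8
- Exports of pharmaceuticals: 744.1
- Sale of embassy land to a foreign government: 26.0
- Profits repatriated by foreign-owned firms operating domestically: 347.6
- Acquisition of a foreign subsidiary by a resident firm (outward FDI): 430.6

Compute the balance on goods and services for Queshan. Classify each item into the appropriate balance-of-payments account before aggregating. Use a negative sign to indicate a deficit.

2467.7

Goods: 519.5 - 509.8 + 413.4 + 744.1 + 647.2 = 1814.4
Services: 503.5 + 149.8 = 653.3
Trade balance = 1814.4 + 653.3 = 2467.7
(Excluded from the trade balance — secondary income: personal remittances received from nationals working abroad 324.1, personal remittances sent abroad by immigrant workers 141.6, contributions paid to international organisations 69.0; primary income: reinvested earnings on direct investment abroad 68.0, compensation earned by residents employed abroad 138.5, compensation paid to foreign seasonal workers 112.3, profits repatriated by foreign-owned firms operating domestically 347.6; financial account: inward foreign direct investment in the manufacturing sector 657.9, acquisition of a foreign subsidiary by a resident firm (outward FDI) 430.6; capital account: sale of embassy land to a foreign government 26.0.)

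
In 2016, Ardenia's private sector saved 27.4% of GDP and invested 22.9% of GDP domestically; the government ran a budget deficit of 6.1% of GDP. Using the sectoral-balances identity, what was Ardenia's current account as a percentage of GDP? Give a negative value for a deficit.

By the sectoral-balances identity, CA = (S_private - I) + (T - G).
Private balance = 27.4 - 22.9 = 4.5
Government balance (T - G) = -6.1
CA = 4.5 + (-6.1) = -1.6

-1.6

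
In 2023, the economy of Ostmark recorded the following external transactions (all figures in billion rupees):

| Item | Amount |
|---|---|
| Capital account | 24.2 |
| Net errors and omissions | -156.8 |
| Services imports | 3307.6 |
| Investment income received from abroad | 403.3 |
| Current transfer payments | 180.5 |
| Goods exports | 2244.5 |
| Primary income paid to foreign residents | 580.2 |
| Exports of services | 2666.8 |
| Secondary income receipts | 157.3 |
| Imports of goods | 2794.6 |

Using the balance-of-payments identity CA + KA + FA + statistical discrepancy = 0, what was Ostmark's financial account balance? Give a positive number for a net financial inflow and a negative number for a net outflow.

1523.6

Goods balance = 2244.5 - 2794.6 = -550.1
Services balance = 2666.8 - 3307.6 = -640.8
Trade balance (goods + services) = -550.1 + (-640.8) = -1190.9
Net primary income = 403.3 - 580.2 = -176.9
Net secondary income = 157.3 - 180.5 = -23.2
Current account = -1190.9 + (-176.9) + (-23.2) = -1391.0
Financial account = -(-1391.0 + 24.2 + (-156.8)) = 1523.6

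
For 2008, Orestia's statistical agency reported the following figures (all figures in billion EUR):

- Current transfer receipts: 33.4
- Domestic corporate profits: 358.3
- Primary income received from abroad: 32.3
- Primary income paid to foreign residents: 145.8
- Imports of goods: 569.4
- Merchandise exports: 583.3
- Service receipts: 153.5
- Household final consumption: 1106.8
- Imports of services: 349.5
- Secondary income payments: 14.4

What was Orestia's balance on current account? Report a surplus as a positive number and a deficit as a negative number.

-276.6

Goods balance = 583.3 - 569.4 = 13.9
Services balance = 153.5 - 349.5 = -196.0
Trade balance (goods + services) = 13.9 + (-196.0) = -182.1
Net primary income = 32.3 - 145.8 = -113.5
Net secondary income = 33.4 - 14.4 = 19.0
Current account = -182.1 + (-113.5) + 19.0 = -276.6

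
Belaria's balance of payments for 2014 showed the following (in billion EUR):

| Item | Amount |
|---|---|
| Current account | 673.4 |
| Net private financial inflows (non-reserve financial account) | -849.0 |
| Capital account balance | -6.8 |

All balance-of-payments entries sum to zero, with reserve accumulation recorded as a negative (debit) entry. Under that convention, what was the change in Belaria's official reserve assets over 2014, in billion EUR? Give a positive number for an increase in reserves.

Official reserve transactions balance = -(673.4 + (-6.8) + (-849.0)) = 182.4
An accumulation of reserves is recorded as a debit (negative entry), so the change in the stock of reserves is the negative of that balance.
Change in official reserves = -(182.4) = -182.4

-182.4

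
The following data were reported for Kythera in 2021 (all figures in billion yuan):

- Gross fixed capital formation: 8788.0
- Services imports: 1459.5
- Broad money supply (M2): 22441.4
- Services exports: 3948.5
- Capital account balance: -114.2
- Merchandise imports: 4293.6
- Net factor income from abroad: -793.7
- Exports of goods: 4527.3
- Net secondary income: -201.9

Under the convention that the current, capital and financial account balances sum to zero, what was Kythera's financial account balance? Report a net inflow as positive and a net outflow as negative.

Goods balance = 4527.3 - 4293.6 = 233.7
Services balance = 3948.5 - 1459.5 = 2489.0
Trade balance (goods + services) = 233.7 + 2489.0 = 2722.7
Net primary income = -793.7
Net secondary income = -201.9
Current account = 2722.7 + (-793.7) + (-201.9) = 1727.1
Financial account = -(1727.1 + (-114.2)) = -1612.9

-1612.9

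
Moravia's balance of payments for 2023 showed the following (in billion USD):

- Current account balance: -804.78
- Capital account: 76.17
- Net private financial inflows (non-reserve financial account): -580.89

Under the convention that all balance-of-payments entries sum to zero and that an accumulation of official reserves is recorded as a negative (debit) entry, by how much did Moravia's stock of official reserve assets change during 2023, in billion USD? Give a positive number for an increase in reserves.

Official reserve transactions balance = -((-804.78) + 76.17 + (-580.89)) = 1309.50
An accumulation of reserves is recorded as a debit (negative entry), so the change in the stock of reserves is the negative of that balance.
Change in official reserves = -(1309.50) = -1309.50

-1309.50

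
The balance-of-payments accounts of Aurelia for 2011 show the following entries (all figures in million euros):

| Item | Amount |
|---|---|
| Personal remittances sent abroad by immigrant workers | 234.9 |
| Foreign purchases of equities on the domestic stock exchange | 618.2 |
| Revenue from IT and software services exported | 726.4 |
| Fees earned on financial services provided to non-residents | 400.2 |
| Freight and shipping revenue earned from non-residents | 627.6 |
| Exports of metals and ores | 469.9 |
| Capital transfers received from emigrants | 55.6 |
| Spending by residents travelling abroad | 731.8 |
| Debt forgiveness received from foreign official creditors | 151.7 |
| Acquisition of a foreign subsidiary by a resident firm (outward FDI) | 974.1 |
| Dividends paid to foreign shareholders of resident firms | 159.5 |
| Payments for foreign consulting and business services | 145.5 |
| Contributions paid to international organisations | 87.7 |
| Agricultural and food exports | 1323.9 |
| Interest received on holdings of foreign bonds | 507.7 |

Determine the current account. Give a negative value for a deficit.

2696.3

Goods: 1323.9 + 469.9 = 1793.8
Services: 627.6 + 400.2 - 731.8 - 145.5 + 726.4 = 876.9
Primary income: -159.5 + 507.7 = 348.2
Secondary income: -234.9 - 87.7 = -322.6
Current account = 1793.8 + 876.9 + 348.2 + (-322.6) = 2696.3
(Excluded from the current account — financial account: foreign purchases of equities on the domestic stock exchange 618.2, acquisition of a foreign subsidiary by a resident firm (outward FDI) 974.1; capital account: capital transfers received from emigrants 55.6, debt forgiveness received from foreign official creditors 151.7.)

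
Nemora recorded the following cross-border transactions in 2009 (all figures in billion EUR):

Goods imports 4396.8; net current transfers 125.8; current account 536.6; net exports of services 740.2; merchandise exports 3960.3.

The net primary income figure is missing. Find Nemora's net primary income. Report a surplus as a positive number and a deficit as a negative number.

Current account = goods balance + services balance + net primary income + net secondary income
Sum of the known components = 429.5
Net primary income = CA - (known components) = 536.6 - 429.5 = 107.1

107.1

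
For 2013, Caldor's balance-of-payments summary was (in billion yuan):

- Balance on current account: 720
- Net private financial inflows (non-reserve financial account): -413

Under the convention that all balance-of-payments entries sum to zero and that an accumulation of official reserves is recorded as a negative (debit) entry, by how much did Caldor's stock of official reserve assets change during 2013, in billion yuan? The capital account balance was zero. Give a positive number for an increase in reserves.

Official reserve transactions balance = -(720 + (-413)) = -307
An accumulation of reserves is recorded as a debit (negative entry), so the change in the stock of reserves is the negative of that balance.
Change in official reserves = -(-307) = 307

307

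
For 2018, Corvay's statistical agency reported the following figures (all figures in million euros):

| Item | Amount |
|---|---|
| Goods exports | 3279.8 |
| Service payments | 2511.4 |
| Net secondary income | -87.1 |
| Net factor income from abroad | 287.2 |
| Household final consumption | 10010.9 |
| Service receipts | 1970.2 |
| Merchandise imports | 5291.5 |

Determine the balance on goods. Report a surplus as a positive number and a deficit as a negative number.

Goods balance = 3279.8 - 5291.5 = -2011.7

-2011.7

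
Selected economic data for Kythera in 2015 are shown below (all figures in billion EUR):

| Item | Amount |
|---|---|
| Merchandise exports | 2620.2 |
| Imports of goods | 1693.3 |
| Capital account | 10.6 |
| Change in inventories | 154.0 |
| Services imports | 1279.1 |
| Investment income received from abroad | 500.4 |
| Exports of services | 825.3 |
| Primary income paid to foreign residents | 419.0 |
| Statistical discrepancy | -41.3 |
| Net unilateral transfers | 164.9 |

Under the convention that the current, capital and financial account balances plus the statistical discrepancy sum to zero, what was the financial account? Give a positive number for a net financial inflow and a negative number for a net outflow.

-688.7

Goods balance = 2620.2 - 1693.3 = 926.9
Services balance = 825.3 - 1279.1 = -453.8
Trade balance (goods + services) = 926.9 + (-453.8) = 473.1
Net primary income = 500.4 - 419.0 = 81.4
Net secondary income = 164.9
Current account = 473.1 + 81.4 + 164.9 = 719.4
Financial account = -(719.4 + 10.6 + (-41.3)) = -688.7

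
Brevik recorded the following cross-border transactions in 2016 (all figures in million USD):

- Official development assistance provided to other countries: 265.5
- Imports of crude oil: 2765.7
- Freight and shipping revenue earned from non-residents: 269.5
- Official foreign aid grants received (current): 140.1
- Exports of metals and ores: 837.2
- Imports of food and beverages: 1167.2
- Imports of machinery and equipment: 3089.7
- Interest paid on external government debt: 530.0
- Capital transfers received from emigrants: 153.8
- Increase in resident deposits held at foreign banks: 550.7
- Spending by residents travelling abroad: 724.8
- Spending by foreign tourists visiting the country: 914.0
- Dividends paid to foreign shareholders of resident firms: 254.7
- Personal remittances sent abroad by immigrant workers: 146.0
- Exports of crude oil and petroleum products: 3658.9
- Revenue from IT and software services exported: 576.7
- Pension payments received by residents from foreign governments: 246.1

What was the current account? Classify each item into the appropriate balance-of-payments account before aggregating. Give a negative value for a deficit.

-2301.1

Goods: -2765.7 + 837.2 + 3658.9 - 1167.2 - 3089.7 = -2526.5
Services: 576.7 + 914.0 + 269.5 - 724.8 = 1035.4
Primary income: -530.0 - 254.7 = -784.7
Secondary income: 246.1 - 146.0 + 140.1 - 265.5 = -25.3
Current account = (-2526.5) + 1035.4 + (-784.7) + (-25.3) = -2301.1
(Excluded from the current account — capital account: capital transfers received from emigrants 153.8; financial account: increase in resident deposits held at foreign banks 550.7.)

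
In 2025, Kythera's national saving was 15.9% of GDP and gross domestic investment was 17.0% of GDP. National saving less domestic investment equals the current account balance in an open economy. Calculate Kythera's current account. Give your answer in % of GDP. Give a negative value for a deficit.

-1.1

S - I = CA (net lending to the rest of the world).
CA = S - I = 15.9 - 17.0 = -1.1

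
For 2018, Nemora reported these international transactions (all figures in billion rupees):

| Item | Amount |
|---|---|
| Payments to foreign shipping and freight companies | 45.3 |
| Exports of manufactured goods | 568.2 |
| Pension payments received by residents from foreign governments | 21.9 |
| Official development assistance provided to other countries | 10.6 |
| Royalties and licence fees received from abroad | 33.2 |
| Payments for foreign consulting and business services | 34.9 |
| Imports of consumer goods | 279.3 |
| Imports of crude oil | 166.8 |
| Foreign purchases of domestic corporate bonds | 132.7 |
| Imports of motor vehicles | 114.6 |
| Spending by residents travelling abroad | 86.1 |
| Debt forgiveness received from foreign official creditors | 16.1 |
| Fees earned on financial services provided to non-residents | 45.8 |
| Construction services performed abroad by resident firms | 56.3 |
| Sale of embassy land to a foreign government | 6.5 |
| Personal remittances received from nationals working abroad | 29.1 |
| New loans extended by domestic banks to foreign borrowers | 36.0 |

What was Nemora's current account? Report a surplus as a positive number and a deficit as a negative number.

Goods: -279.3 - 114.6 - 166.8 + 568.2 = 7.5
Services: 56.3 - 45.3 + 33.2 + 45.8 - 34.9 - 86.1 = -31.0
Secondary income: -10.6 + 21.9 + 29.1 = 40.4
Current account = 7.5 + (-31.0) + 40.4 = 16.9
(Excluded from the current account — financial account: foreign purchases of domestic corporate bonds 132.7, new loans extended by domestic banks to foreign borrowers 36.0; capital account: debt forgiveness received from foreign official creditors 16.1, sale of embassy land to a foreign government 6.5.)

16.9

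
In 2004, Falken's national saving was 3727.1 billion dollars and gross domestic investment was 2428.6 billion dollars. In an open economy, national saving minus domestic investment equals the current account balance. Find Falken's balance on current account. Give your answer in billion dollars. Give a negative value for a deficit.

CA = S - I = 3727.1 - 2428.6 = 1298.5

1298.5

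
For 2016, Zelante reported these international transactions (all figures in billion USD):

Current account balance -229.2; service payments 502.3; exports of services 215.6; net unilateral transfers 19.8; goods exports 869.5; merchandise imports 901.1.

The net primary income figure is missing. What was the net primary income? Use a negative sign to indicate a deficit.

Current account = goods balance + services balance + net primary income + net secondary income
Sum of the known components = -298.5
Net primary income = CA - (known components) = -229.2 - (-298.5) = 69.3

69.3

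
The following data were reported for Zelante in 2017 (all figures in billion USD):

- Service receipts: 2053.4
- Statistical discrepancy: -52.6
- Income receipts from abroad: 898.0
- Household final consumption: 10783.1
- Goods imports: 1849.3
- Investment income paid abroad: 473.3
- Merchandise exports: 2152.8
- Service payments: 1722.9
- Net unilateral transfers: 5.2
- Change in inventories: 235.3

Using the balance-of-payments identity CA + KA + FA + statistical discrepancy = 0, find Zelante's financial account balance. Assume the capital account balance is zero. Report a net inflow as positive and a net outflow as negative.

-1011.3

Goods balance = 2152.8 - 1849.3 = 303.5
Services balance = 2053.4 - 1722.9 = 330.5
Trade balance (goods + services) = 303.5 + 330.5 = 634.0
Net primary income = 898.0 - 473.3 = 424.7
Net secondary income = 5.2
Current account = 634.0 + 424.7 + 5.2 = 1063.9
Financial account = -(1063.9 + (-52.6)) = -1011.3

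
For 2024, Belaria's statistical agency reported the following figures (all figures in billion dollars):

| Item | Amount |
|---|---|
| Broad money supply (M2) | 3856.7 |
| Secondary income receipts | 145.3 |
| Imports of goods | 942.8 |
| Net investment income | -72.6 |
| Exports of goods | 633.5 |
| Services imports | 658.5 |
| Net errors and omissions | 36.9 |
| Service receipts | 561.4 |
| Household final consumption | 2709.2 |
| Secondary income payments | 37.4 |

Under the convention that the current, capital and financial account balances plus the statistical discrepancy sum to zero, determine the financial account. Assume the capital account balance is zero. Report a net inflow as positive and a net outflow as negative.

Goods balance = 633.5 - 942.8 = -309.3
Services balance = 561.4 - 658.5 = -97.1
Trade balance (goods + services) = -309.3 + (-97.1) = -406.4
Net primary income = -72.6
Net secondary income = 145.3 - 37.4 = 107.9
Current account = -406.4 + (-72.6) + 107.9 = -371.1
Financial account = -(-371.1 + 36.9) = 334.2

334.2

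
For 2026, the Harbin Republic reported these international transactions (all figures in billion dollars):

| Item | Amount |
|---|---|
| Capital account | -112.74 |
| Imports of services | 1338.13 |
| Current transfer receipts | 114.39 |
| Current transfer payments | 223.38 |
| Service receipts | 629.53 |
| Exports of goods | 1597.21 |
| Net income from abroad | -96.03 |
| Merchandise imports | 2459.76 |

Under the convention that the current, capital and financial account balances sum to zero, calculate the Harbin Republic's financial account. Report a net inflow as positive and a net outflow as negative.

Goods balance = 1597.21 - 2459.76 = -862.55
Services balance = 629.53 - 1338.13 = -708.60
Trade balance (goods + services) = -862.55 + (-708.60) = -1571.15
Net primary income = -96.03
Net secondary income = 114.39 - 223.38 = -108.99
Current account = -1571.15 + (-96.03) + (-108.99) = -1776.17
Financial account = -(-1776.17 + (-112.74)) = 1888.91

1888.91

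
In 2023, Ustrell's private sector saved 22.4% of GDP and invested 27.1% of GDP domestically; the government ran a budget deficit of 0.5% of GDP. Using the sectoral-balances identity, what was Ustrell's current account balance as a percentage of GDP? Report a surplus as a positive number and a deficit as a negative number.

-5.2

By the sectoral-balances identity, CA = (S_private - I) + (T - G).
Private balance = 22.4 - 27.1 = -4.7
Government balance (T - G) = -0.5
CA = -4.7 + (-0.5) = -5.2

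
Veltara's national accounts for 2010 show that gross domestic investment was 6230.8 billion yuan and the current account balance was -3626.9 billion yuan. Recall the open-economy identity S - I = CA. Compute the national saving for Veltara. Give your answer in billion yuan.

2603.9

S - I = CA (net lending to the rest of the world).
S = I + CA = 6230.8 + (-3626.9) = 2603.9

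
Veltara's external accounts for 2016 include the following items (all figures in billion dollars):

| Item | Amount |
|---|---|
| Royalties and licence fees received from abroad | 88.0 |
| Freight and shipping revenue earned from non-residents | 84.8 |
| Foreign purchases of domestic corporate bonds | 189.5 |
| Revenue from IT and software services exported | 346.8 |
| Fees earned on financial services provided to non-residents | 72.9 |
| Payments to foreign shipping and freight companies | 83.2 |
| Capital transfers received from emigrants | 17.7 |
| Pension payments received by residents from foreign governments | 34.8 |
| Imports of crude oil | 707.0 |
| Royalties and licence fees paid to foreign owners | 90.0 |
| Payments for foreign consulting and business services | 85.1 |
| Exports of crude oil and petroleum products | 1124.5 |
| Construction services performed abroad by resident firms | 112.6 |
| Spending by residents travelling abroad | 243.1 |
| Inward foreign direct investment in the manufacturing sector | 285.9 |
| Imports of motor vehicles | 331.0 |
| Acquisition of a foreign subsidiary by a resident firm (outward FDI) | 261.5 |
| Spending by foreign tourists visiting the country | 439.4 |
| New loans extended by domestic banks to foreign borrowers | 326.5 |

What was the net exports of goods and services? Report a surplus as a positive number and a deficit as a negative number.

729.6

Goods: 1124.5 - 331.0 - 707.0 = 86.5
Services: -243.1 - 85.1 + 112.6 + 88.0 - 83.2 + 84.8 - 90.0 + 439.4 + 72.9 + 346.8 = 643.1
Trade balance = 86.5 + 643.1 = 729.6
(Excluded from the trade balance — financial account: foreign purchases of domestic corporate bonds 189.5, inward foreign direct investment in the manufacturing sector 285.9, acquisition of a foreign subsidiary by a resident firm (outward FDI) 261.5, new loans extended by domestic banks to foreign borrowers 326.5; capital account: capital transfers received from emigrants 17.7; secondary income: pension payments received by residents from foreign governments 34.8.)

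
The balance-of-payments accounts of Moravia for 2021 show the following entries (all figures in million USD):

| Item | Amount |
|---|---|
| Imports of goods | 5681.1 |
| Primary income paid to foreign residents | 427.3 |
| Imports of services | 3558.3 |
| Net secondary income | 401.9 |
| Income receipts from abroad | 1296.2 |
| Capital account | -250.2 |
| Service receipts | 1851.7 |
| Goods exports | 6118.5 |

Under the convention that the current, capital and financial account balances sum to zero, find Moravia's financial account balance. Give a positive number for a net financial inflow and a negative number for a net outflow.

248.6

Goods balance = 6118.5 - 5681.1 = 437.4
Services balance = 1851.7 - 3558.3 = -1706.6
Trade balance (goods + services) = 437.4 + (-1706.6) = -1269.2
Net primary income = 1296.2 - 427.3 = 868.9
Net secondary income = 401.9
Current account = -1269.2 + 868.9 + 401.9 = 1.6
Financial account = -(1.6 + (-250.2)) = 248.6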